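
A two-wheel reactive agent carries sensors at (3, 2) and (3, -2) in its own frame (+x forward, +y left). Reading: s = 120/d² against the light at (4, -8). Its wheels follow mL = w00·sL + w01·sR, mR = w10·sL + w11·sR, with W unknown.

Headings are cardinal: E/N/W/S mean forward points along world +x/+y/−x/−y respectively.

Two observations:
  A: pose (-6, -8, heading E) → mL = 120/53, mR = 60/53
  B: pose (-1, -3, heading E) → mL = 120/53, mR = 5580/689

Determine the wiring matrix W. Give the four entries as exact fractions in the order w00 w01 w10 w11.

1 0 -1/2 1

obs A: pose=(-6,-8,E) → sL=120/53, sR=120/53, mL=120/53, mR=60/53
obs B: pose=(-1,-3,E) → sL=120/53, sR=120/13, mL=120/53, mR=5580/689
sensor matrix S = [[120/53, 120/53], [120/53, 120/13]]; det S = 576000/36517
solve [mL_A; mL_B] = S·[w00; w01] and [mR_A; mR_B] = S·[w10; w11]:
  w00 = 1, w01 = 0, w10 = -1/2, w11 = 1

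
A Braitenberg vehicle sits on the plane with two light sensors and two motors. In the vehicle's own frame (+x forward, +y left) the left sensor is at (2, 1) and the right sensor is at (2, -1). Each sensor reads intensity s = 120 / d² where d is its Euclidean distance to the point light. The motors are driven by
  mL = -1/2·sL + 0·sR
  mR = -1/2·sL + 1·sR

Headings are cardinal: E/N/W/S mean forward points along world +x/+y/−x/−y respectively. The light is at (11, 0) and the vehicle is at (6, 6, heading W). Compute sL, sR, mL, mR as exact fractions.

60/37 60/49 -30/37 750/1813

left sensor world pos  = (4, 5); dL² = 74
right sensor world pos = (4, 7); dR² = 98
sL = 120/74 = 60/37
sR = 120/98 = 60/49
mL = -1/2·sL + 0·sR = -30/37
mR = -1/2·sL + 1·sR = 750/1813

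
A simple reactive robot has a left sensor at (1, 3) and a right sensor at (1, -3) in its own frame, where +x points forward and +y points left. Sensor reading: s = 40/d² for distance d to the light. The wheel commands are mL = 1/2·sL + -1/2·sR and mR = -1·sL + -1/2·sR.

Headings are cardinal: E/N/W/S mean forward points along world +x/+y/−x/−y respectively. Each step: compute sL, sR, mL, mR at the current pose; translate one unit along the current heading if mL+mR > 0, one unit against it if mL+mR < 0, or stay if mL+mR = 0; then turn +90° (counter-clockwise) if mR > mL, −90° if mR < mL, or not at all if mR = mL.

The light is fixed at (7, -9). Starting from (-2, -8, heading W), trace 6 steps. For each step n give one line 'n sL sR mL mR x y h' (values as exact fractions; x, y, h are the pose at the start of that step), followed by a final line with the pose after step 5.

0 5/13 10/29 15/754 -210/377 -2 -8 W
1 8/25 40/29 -384/725 -732/725 -1 -8 N
2 20/29 20/29 0 -30/29 -1 -9 E
3 40/37 8/29 432/1073 -1308/1073 -2 -9 S
4 5/13 10/29 15/754 -210/377 -2 -8 W
5 8/25 40/29 -384/725 -732/725 -1 -8 N
final -1 -9 E

n=0: pose=(-2,-8,W); sL=5/13, sR=10/29; mL=15/754, mR=-210/377; mL+mR=-405/754 → advance -1; mR−mL=-15/26 → turn -1·90°
n=1: pose=(-1,-8,N); sL=8/25, sR=40/29; mL=-384/725, mR=-732/725; mL+mR=-1116/725 → advance -1; mR−mL=-12/25 → turn -1·90°
n=2: pose=(-1,-9,E); sL=20/29, sR=20/29; mL=0, mR=-30/29; mL+mR=-30/29 → advance -1; mR−mL=-30/29 → turn -1·90°
n=3: pose=(-2,-9,S); sL=40/37, sR=8/29; mL=432/1073, mR=-1308/1073; mL+mR=-876/1073 → advance -1; mR−mL=-60/37 → turn -1·90°
n=4: pose=(-2,-8,W); sL=5/13, sR=10/29; mL=15/754, mR=-210/377; mL+mR=-405/754 → advance -1; mR−mL=-15/26 → turn -1·90°
n=5: pose=(-1,-8,N); sL=8/25, sR=40/29; mL=-384/725, mR=-732/725; mL+mR=-1116/725 → advance -1; mR−mL=-12/25 → turn -1·90°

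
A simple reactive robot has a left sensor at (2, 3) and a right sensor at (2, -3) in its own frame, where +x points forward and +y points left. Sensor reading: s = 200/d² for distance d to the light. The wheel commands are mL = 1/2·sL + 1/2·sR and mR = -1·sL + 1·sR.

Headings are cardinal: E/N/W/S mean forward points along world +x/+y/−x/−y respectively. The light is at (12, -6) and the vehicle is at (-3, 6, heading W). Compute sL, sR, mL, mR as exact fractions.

left sensor world pos  = (-5, 3); dL² = 370
right sensor world pos = (-5, 9); dR² = 514
sL = 200/370 = 20/37
sR = 200/514 = 100/257
mL = 1/2·sL + 1/2·sR = 4420/9509
mR = -1·sL + 1·sR = -1440/9509

20/37 100/257 4420/9509 -1440/9509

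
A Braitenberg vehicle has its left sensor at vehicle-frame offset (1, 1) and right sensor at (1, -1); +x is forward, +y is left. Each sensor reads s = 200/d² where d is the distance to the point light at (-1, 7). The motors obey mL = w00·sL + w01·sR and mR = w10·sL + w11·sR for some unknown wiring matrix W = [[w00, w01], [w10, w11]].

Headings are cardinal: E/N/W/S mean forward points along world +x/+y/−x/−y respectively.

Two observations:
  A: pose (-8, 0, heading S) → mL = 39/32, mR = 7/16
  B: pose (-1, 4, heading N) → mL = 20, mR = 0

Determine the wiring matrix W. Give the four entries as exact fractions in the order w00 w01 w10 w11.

obs A: pose=(-8,0,S) → sL=2, sR=25/16, mL=39/32, mR=7/16
obs B: pose=(-1,4,N) → sL=40, sR=40, mL=20, mR=0
sensor matrix S = [[2, 25/16], [40, 40]]; det S = 35/2
solve [mL_A; mL_B] = S·[w00; w01] and [mR_A; mR_B] = S·[w10; w11]:
  w00 = 1, w01 = -1/2, w10 = 1, w11 = -1

1 -1/2 1 -1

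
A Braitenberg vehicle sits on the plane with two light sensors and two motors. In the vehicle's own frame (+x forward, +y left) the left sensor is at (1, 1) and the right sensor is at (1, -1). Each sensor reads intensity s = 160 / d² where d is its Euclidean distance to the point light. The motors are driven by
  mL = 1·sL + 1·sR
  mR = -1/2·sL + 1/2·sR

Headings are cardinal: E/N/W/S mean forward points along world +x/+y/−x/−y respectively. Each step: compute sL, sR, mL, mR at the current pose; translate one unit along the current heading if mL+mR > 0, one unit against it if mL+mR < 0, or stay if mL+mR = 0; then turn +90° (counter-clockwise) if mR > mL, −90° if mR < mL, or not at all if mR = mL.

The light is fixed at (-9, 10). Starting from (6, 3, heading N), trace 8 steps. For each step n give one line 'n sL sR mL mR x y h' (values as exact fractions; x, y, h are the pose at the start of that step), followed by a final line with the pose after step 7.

n=0: pose=(6,3,N); sL=20/29, sR=40/73; mL=2620/2117, mR=-150/2117; mL+mR=2470/2117 → advance +1; mR−mL=-2770/2117 → turn -1·90°
n=1: pose=(6,4,E); sL=160/281, sR=32/61; mL=18752/17141, mR=-384/17141; mL+mR=18368/17141 → advance +1; mR−mL=-19136/17141 → turn -1·90°
n=2: pose=(7,4,S); sL=80/169, sR=80/137; mL=24480/23153, mR=1280/23153; mL+mR=25760/23153 → advance +1; mR−mL=-23200/23153 → turn -1·90°
n=3: pose=(7,3,W); sL=160/289, sR=160/261; mL=88000/75429, mR=2240/75429; mL+mR=30080/25143 → advance +1; mR−mL=-85760/75429 → turn -1·90°
n=4: pose=(6,3,N); sL=20/29, sR=40/73; mL=2620/2117, mR=-150/2117; mL+mR=2470/2117 → advance +1; mR−mL=-2770/2117 → turn -1·90°
n=5: pose=(6,4,E); sL=160/281, sR=32/61; mL=18752/17141, mR=-384/17141; mL+mR=18368/17141 → advance +1; mR−mL=-19136/17141 → turn -1·90°
n=6: pose=(7,4,S); sL=80/169, sR=80/137; mL=24480/23153, mR=1280/23153; mL+mR=25760/23153 → advance +1; mR−mL=-23200/23153 → turn -1·90°
n=7: pose=(7,3,W); sL=160/289, sR=160/261; mL=88000/75429, mR=2240/75429; mL+mR=30080/25143 → advance +1; mR−mL=-85760/75429 → turn -1·90°

0 20/29 40/73 2620/2117 -150/2117 6 3 N
1 160/281 32/61 18752/17141 -384/17141 6 4 E
2 80/169 80/137 24480/23153 1280/23153 7 4 S
3 160/289 160/261 88000/75429 2240/75429 7 3 W
4 20/29 40/73 2620/2117 -150/2117 6 3 N
5 160/281 32/61 18752/17141 -384/17141 6 4 E
6 80/169 80/137 24480/23153 1280/23153 7 4 S
7 160/289 160/261 88000/75429 2240/75429 7 3 W
final 6 3 N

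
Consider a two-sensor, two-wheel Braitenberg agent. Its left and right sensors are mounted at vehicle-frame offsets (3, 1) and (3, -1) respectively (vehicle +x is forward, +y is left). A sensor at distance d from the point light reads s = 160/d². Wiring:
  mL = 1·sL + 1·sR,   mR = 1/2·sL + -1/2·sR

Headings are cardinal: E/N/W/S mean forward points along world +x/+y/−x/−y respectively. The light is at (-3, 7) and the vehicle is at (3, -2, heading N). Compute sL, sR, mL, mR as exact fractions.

160/61 32/17 4672/1037 384/1037

left sensor world pos  = (2, 1); dL² = 61
right sensor world pos = (4, 1); dR² = 85
sL = 160/61 = 160/61
sR = 160/85 = 32/17
mL = 1·sL + 1·sR = 4672/1037
mR = 1/2·sL + -1/2·sR = 384/1037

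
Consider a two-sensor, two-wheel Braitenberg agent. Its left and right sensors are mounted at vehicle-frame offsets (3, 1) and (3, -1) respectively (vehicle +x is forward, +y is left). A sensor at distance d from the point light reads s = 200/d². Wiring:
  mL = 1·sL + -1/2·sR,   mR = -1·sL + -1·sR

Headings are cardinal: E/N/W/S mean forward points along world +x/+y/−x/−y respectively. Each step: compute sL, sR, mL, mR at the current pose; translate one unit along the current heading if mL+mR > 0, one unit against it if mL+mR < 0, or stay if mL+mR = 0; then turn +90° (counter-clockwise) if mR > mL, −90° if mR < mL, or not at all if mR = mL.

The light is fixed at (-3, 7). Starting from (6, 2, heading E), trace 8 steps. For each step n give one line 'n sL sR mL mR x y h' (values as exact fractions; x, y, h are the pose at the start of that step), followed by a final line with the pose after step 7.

0 5/4 10/9 25/36 -85/36 6 2 E
1 40/29 200/113 1620/3277 -10320/3277 5 2 S
2 4 100/17 18/17 -168/17 5 3 W
3 40/13 200/101 2740/1313 -6640/1313 6 3 N
4 5/4 10/9 25/36 -85/36 6 2 E
5 40/29 200/113 1620/3277 -10320/3277 5 2 S
6 4 100/17 18/17 -168/17 5 3 W
7 40/13 200/101 2740/1313 -6640/1313 6 3 N
final 6 2 E

n=0: pose=(6,2,E); sL=5/4, sR=10/9; mL=25/36, mR=-85/36; mL+mR=-5/3 → advance -1; mR−mL=-55/18 → turn -1·90°
n=1: pose=(5,2,S); sL=40/29, sR=200/113; mL=1620/3277, mR=-10320/3277; mL+mR=-300/113 → advance -1; mR−mL=-11940/3277 → turn -1·90°
n=2: pose=(5,3,W); sL=4, sR=100/17; mL=18/17, mR=-168/17; mL+mR=-150/17 → advance -1; mR−mL=-186/17 → turn -1·90°
n=3: pose=(6,3,N); sL=40/13, sR=200/101; mL=2740/1313, mR=-6640/1313; mL+mR=-300/101 → advance -1; mR−mL=-9380/1313 → turn -1·90°
n=4: pose=(6,2,E); sL=5/4, sR=10/9; mL=25/36, mR=-85/36; mL+mR=-5/3 → advance -1; mR−mL=-55/18 → turn -1·90°
n=5: pose=(5,2,S); sL=40/29, sR=200/113; mL=1620/3277, mR=-10320/3277; mL+mR=-300/113 → advance -1; mR−mL=-11940/3277 → turn -1·90°
n=6: pose=(5,3,W); sL=4, sR=100/17; mL=18/17, mR=-168/17; mL+mR=-150/17 → advance -1; mR−mL=-186/17 → turn -1·90°
n=7: pose=(6,3,N); sL=40/13, sR=200/101; mL=2740/1313, mR=-6640/1313; mL+mR=-300/101 → advance -1; mR−mL=-9380/1313 → turn -1·90°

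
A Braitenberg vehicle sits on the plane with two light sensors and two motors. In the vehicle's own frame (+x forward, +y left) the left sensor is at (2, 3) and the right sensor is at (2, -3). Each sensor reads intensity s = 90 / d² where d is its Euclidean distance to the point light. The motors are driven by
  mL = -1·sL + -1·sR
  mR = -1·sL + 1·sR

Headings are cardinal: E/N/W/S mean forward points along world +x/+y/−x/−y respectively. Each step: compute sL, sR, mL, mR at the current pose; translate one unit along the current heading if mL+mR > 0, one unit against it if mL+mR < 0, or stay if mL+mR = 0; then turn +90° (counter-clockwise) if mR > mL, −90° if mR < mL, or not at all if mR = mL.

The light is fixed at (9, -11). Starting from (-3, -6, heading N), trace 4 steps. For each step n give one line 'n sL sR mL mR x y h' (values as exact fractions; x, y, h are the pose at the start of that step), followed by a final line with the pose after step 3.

n=0: pose=(-3,-6,N); sL=45/137, sR=9/13; mL=-1818/1781, mR=648/1781; mL+mR=-90/137 → advance -1; mR−mL=18/13 → turn +1·90°
n=1: pose=(-3,-7,W); sL=90/197, sR=18/49; mL=-7956/9653, mR=-864/9653; mL+mR=-180/197 → advance -1; mR−mL=36/49 → turn +1·90°
n=2: pose=(-2,-7,S); sL=45/34, sR=9/20; mL=-603/340, mR=-297/340; mL+mR=-45/17 → advance -1; mR−mL=9/10 → turn +1·90°
n=3: pose=(-2,-6,E); sL=18/29, sR=18/17; mL=-828/493, mR=216/493; mL+mR=-36/29 → advance -1; mR−mL=36/17 → turn +1·90°

0 45/137 9/13 -1818/1781 648/1781 -3 -6 N
1 90/197 18/49 -7956/9653 -864/9653 -3 -7 W
2 45/34 9/20 -603/340 -297/340 -2 -7 S
3 18/29 18/17 -828/493 216/493 -2 -6 E
final -3 -6 N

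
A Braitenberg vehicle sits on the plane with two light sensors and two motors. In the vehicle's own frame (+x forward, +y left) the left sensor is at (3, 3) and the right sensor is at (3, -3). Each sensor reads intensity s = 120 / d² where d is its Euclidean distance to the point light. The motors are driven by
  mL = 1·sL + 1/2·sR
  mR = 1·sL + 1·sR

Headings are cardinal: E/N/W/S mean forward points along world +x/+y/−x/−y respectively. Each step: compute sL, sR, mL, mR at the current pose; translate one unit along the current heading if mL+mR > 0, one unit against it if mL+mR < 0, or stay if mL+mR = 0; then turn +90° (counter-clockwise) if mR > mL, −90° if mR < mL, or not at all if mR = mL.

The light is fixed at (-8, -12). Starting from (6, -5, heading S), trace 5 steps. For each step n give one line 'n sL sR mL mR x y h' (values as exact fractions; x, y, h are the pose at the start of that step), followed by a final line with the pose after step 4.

0 24/61 120/137 6948/8357 10608/8357 6 -5 S
1 12/37 60/149 2898/5513 4008/5513 6 -6 E
2 8/15 8/27 92/135 112/135 7 -6 N
3 3/4 30/61 243/244 303/244 7 -5 W
4 24/61 120/137 6948/8357 10608/8357 6 -5 S
final 6 -6 E

n=0: pose=(6,-5,S); sL=24/61, sR=120/137; mL=6948/8357, mR=10608/8357; mL+mR=17556/8357 → advance +1; mR−mL=60/137 → turn +1·90°
n=1: pose=(6,-6,E); sL=12/37, sR=60/149; mL=2898/5513, mR=4008/5513; mL+mR=6906/5513 → advance +1; mR−mL=30/149 → turn +1·90°
n=2: pose=(7,-6,N); sL=8/15, sR=8/27; mL=92/135, mR=112/135; mL+mR=68/45 → advance +1; mR−mL=4/27 → turn +1·90°
n=3: pose=(7,-5,W); sL=3/4, sR=30/61; mL=243/244, mR=303/244; mL+mR=273/122 → advance +1; mR−mL=15/61 → turn +1·90°
n=4: pose=(6,-5,S); sL=24/61, sR=120/137; mL=6948/8357, mR=10608/8357; mL+mR=17556/8357 → advance +1; mR−mL=60/137 → turn +1·90°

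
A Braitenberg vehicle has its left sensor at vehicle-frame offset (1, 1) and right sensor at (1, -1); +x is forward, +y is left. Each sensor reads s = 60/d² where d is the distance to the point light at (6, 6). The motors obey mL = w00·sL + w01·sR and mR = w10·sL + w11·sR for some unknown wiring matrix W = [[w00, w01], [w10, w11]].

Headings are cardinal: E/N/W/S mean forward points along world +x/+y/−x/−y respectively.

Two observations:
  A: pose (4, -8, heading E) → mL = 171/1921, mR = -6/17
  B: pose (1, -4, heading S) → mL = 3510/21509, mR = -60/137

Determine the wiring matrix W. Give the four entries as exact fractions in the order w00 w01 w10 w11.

obs A: pose=(4,-8,E) → sL=6/17, sR=30/113, mL=171/1921, mR=-6/17
obs B: pose=(1,-4,S) → sL=60/137, sR=60/157, mL=3510/21509, mR=-60/137
sensor matrix S = [[6/17, 30/113], [60/137, 60/157]]; det S = 768960/41318789
solve [mL_A; mL_B] = S·[w00; w01] and [mR_A; mR_B] = S·[w10; w11]:
  w00 = -1/2, w01 = 1, w10 = -1, w11 = 0

-1/2 1 -1 0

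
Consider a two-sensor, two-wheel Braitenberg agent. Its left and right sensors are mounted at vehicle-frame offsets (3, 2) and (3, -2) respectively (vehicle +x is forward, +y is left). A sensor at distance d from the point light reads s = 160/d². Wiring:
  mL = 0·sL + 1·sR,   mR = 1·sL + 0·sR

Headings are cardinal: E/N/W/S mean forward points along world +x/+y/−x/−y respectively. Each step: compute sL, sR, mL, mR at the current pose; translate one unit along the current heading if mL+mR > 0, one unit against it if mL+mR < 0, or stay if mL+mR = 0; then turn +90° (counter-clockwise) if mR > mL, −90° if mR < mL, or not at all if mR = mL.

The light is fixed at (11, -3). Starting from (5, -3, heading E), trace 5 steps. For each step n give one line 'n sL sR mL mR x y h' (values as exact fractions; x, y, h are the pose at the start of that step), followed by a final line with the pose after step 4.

n=0: pose=(5,-3,E); sL=160/13, sR=160/13; mL=160/13, mR=160/13; mL+mR=320/13 → advance +1; mR−mL=0 → turn +0·90°
n=1: pose=(6,-3,E); sL=20, sR=20; mL=20, mR=20; mL+mR=40 → advance +1; mR−mL=0 → turn +0·90°
n=2: pose=(7,-3,E); sL=32, sR=32; mL=32, mR=32; mL+mR=64 → advance +1; mR−mL=0 → turn +0·90°
n=3: pose=(8,-3,E); sL=40, sR=40; mL=40, mR=40; mL+mR=80 → advance +1; mR−mL=0 → turn +0·90°
n=4: pose=(9,-3,E); sL=32, sR=32; mL=32, mR=32; mL+mR=64 → advance +1; mR−mL=0 → turn +0·90°

0 160/13 160/13 160/13 160/13 5 -3 E
1 20 20 20 20 6 -3 E
2 32 32 32 32 7 -3 E
3 40 40 40 40 8 -3 E
4 32 32 32 32 9 -3 E
final 10 -3 E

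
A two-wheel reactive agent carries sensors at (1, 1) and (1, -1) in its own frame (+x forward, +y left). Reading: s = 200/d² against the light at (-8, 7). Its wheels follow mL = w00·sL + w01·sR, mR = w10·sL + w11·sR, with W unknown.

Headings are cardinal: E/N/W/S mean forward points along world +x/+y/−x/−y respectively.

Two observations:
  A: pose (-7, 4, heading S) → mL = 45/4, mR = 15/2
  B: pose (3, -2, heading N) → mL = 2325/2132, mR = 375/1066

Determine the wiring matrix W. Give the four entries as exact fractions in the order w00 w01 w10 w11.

1/2 1/2 -1/2 1

obs A: pose=(-7,4,S) → sL=10, sR=25/2, mL=45/4, mR=15/2
obs B: pose=(3,-2,N) → sL=50/41, sR=25/26, mL=2325/2132, mR=375/1066
sensor matrix S = [[10, 25/2], [50/41, 25/26]]; det S = -3000/533
solve [mL_A; mL_B] = S·[w00; w01] and [mR_A; mR_B] = S·[w10; w11]:
  w00 = 1/2, w01 = 1/2, w10 = -1/2, w11 = 1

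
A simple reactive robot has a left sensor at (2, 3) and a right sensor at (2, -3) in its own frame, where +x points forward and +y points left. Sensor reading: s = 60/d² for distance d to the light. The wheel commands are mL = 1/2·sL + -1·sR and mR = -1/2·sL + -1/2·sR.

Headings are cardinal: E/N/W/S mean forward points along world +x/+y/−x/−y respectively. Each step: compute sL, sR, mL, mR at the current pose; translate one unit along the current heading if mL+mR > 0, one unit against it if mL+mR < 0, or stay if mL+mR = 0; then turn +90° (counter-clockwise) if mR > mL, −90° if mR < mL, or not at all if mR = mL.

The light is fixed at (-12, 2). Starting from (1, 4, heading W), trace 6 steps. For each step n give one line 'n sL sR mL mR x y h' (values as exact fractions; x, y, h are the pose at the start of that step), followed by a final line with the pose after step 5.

n=0: pose=(1,4,W); sL=30/61, sR=30/73; mL=-735/4453, mR=-2010/4453; mL+mR=-45/73 → advance -1; mR−mL=-1275/4453 → turn -1·90°
n=1: pose=(2,4,N); sL=60/137, sR=12/61; mL=186/8357, mR=-2652/8357; mL+mR=-18/61 → advance -1; mR−mL=-2838/8357 → turn -1·90°
n=2: pose=(2,3,E); sL=15/68, sR=3/13; mL=-213/1768, mR=-399/1768; mL+mR=-9/26 → advance -1; mR−mL=-93/884 → turn -1·90°
n=3: pose=(1,3,S); sL=60/257, sR=60/101; mL=-12390/25957, mR=-10740/25957; mL+mR=-90/101 → advance -1; mR−mL=1650/25957 → turn +1·90°
n=4: pose=(1,4,E); sL=6/25, sR=30/113; mL=-411/2825, mR=-714/2825; mL+mR=-45/113 → advance -1; mR−mL=-303/2825 → turn -1·90°
n=5: pose=(0,4,S); sL=4/15, sR=20/27; mL=-82/135, mR=-68/135; mL+mR=-10/9 → advance -1; mR−mL=14/135 → turn +1·90°

0 30/61 30/73 -735/4453 -2010/4453 1 4 W
1 60/137 12/61 186/8357 -2652/8357 2 4 N
2 15/68 3/13 -213/1768 -399/1768 2 3 E
3 60/257 60/101 -12390/25957 -10740/25957 1 3 S
4 6/25 30/113 -411/2825 -714/2825 1 4 E
5 4/15 20/27 -82/135 -68/135 0 4 S
final 0 5 E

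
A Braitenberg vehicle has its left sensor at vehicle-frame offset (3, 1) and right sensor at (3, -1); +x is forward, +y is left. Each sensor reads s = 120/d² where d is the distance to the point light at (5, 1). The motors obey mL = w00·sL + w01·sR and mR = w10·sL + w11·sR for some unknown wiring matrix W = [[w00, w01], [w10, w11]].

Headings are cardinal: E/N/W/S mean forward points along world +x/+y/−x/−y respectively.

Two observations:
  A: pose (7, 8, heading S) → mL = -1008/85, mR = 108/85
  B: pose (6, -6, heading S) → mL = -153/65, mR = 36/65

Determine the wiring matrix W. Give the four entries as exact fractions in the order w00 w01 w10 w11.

-1 -1 1 -1/2

obs A: pose=(7,8,S) → sL=24/5, sR=120/17, mL=-1008/85, mR=108/85
obs B: pose=(6,-6,S) → sL=15/13, sR=6/5, mL=-153/65, mR=36/65
sensor matrix S = [[24/5, 120/17], [15/13, 6/5]]; det S = -13176/5525
solve [mL_A; mL_B] = S·[w00; w01] and [mR_A; mR_B] = S·[w10; w11]:
  w00 = -1, w01 = -1, w10 = 1, w11 = -1/2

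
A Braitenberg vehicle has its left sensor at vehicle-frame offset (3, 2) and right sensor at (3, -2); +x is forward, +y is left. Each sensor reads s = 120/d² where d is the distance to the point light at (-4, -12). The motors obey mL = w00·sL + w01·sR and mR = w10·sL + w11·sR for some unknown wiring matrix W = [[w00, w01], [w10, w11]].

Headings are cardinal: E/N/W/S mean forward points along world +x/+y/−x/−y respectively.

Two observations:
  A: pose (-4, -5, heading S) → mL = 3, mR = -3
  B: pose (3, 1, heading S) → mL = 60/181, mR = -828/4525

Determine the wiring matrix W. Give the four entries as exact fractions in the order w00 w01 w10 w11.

1/2 0 -1 1/2

obs A: pose=(-4,-5,S) → sL=6, sR=6, mL=3, mR=-3
obs B: pose=(3,1,S) → sL=120/181, sR=24/25, mL=60/181, mR=-828/4525
sensor matrix S = [[6, 6], [120/181, 24/25]]; det S = 8064/4525
solve [mL_A; mL_B] = S·[w00; w01] and [mR_A; mR_B] = S·[w10; w11]:
  w00 = 1/2, w01 = 0, w10 = -1, w11 = 1/2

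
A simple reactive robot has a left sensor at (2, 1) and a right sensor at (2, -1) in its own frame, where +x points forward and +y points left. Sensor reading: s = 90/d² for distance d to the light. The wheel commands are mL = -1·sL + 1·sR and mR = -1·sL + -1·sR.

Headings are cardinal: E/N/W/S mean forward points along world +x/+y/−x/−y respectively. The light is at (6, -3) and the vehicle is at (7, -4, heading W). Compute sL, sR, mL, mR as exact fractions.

18 90 72 -108

left sensor world pos  = (5, -5); dL² = 5
right sensor world pos = (5, -3); dR² = 1
sL = 90/5 = 18
sR = 90/1 = 90
mL = -1·sL + 1·sR = 72
mR = -1·sL + -1·sR = -108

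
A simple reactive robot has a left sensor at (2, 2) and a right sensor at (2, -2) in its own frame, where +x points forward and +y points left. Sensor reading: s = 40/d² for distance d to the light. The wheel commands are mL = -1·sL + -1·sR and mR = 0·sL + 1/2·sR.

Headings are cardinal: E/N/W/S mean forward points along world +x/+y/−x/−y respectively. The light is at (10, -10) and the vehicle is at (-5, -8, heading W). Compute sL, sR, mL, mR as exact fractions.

40/289 8/61 -4752/17629 4/61

left sensor world pos  = (-7, -10); dL² = 289
right sensor world pos = (-7, -6); dR² = 305
sL = 40/289 = 40/289
sR = 40/305 = 8/61
mL = -1·sL + -1·sR = -4752/17629
mR = 0·sL + 1/2·sR = 4/61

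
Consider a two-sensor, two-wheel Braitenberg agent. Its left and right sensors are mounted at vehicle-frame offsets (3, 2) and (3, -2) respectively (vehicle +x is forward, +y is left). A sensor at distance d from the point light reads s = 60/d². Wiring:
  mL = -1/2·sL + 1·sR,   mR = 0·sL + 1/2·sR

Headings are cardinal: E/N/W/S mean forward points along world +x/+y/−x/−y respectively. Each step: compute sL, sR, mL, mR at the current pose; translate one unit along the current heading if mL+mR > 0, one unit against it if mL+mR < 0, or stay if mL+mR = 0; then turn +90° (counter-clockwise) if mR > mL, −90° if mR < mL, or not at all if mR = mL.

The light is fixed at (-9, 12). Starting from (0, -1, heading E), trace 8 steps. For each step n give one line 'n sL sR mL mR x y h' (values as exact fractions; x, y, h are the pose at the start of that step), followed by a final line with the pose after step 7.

n=0: pose=(0,-1,E); sL=12/53, sR=20/123; mL=322/6519, mR=10/123; mL+mR=284/2173 → advance +1; mR−mL=208/6519 → turn +1·90°
n=1: pose=(1,-1,N); sL=15/41, sR=15/61; mL=315/5002, mR=15/122; mL+mR=465/2501 → advance +1; mR−mL=150/2501 → turn +1·90°
n=2: pose=(1,0,W); sL=12/49, sR=60/149; mL=2046/7301, mR=30/149; mL+mR=3516/7301 → advance +1; mR−mL=-576/7301 → turn -1·90°
n=3: pose=(0,0,N); sL=6/13, sR=30/101; mL=87/1313, mR=15/101; mL+mR=282/1313 → advance +1; mR−mL=108/1313 → turn +1·90°
n=4: pose=(0,1,W); sL=12/41, sR=20/39; mL=586/1599, mR=10/39; mL+mR=332/533 → advance +1; mR−mL=-176/1599 → turn -1·90°
n=5: pose=(-1,1,N); sL=3/5, sR=15/41; mL=27/410, mR=15/82; mL+mR=51/205 → advance +1; mR−mL=24/205 → turn +1·90°
n=6: pose=(-1,2,W); sL=60/169, sR=60/89; mL=7470/15041, mR=30/89; mL+mR=12540/15041 → advance +1; mR−mL=-2400/15041 → turn -1·90°
n=7: pose=(-2,2,N); sL=30/37, sR=6/13; mL=27/481, mR=3/13; mL+mR=138/481 → advance +1; mR−mL=84/481 → turn +1·90°

0 12/53 20/123 322/6519 10/123 0 -1 E
1 15/41 15/61 315/5002 15/122 1 -1 N
2 12/49 60/149 2046/7301 30/149 1 0 W
3 6/13 30/101 87/1313 15/101 0 0 N
4 12/41 20/39 586/1599 10/39 0 1 W
5 3/5 15/41 27/410 15/82 -1 1 N
6 60/169 60/89 7470/15041 30/89 -1 2 W
7 30/37 6/13 27/481 3/13 -2 2 N
final -2 3 W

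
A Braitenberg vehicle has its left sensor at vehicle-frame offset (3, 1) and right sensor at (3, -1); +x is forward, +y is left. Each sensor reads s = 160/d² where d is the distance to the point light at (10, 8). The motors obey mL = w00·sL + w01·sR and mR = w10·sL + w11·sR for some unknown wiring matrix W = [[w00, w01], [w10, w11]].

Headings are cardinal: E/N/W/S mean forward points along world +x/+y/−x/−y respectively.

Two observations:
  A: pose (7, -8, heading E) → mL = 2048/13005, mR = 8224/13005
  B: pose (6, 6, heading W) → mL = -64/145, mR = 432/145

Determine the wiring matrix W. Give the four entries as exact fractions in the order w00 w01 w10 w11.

1 -1 1/2 1/2

obs A: pose=(7,-8,E) → sL=32/45, sR=160/289, mL=2048/13005, mR=8224/13005
obs B: pose=(6,6,W) → sL=80/29, sR=16/5, mL=-64/145, mR=432/145
sensor matrix S = [[32/45, 160/289], [80/29, 16/5]]; det S = 1411072/1885725
solve [mL_A; mL_B] = S·[w00; w01] and [mR_A; mR_B] = S·[w10; w11]:
  w00 = 1, w01 = -1, w10 = 1/2, w11 = 1/2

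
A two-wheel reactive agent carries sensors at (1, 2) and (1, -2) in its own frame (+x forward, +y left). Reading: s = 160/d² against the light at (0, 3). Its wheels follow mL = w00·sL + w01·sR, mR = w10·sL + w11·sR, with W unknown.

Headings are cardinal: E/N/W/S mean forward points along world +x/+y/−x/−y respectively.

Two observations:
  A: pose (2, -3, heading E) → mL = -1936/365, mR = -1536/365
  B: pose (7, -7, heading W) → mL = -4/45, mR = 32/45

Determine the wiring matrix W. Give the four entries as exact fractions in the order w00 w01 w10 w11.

-1 1/2 -1 1

obs A: pose=(2,-3,E) → sL=32/5, sR=160/73, mL=-1936/365, mR=-1536/365
obs B: pose=(7,-7,W) → sL=8/9, sR=8/5, mL=-4/45, mR=32/45
sensor matrix S = [[32/5, 160/73], [8/9, 8/5]]; det S = 136192/16425
solve [mL_A; mL_B] = S·[w00; w01] and [mR_A; mR_B] = S·[w10; w11]:
  w00 = -1, w01 = 1/2, w10 = -1, w11 = 1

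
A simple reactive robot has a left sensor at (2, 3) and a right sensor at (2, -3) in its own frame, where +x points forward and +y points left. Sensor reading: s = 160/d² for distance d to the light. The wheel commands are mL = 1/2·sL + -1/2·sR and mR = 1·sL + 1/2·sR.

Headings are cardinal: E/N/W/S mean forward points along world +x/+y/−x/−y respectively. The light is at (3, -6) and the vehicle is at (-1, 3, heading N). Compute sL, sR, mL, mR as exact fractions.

left sensor world pos  = (-4, 5); dL² = 170
right sensor world pos = (2, 5); dR² = 122
sL = 160/170 = 16/17
sR = 160/122 = 80/61
mL = 1/2·sL + -1/2·sR = -192/1037
mR = 1·sL + 1/2·sR = 1656/1037

16/17 80/61 -192/1037 1656/1037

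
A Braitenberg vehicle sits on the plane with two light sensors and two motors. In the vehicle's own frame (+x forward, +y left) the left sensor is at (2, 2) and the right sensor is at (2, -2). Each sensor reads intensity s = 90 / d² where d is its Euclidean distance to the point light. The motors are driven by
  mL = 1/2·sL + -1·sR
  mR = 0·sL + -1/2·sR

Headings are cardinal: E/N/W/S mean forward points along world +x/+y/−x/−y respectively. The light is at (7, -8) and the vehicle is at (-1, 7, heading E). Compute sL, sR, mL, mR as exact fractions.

18/65 18/41 -801/2665 -9/41

left sensor world pos  = (1, 9); dL² = 325
right sensor world pos = (1, 5); dR² = 205
sL = 90/325 = 18/65
sR = 90/205 = 18/41
mL = 1/2·sL + -1·sR = -801/2665
mR = 0·sL + -1/2·sR = -9/41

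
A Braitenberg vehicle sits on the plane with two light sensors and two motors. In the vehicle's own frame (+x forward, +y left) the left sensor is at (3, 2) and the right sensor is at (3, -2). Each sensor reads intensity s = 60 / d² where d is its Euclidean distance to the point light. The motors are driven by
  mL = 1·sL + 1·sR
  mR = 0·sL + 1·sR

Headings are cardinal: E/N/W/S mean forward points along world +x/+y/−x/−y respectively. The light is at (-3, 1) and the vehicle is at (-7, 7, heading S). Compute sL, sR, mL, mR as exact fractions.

left sensor world pos  = (-5, 4); dL² = 13
right sensor world pos = (-9, 4); dR² = 45
sL = 60/13 = 60/13
sR = 60/45 = 4/3
mL = 1·sL + 1·sR = 232/39
mR = 0·sL + 1·sR = 4/3

60/13 4/3 232/39 4/3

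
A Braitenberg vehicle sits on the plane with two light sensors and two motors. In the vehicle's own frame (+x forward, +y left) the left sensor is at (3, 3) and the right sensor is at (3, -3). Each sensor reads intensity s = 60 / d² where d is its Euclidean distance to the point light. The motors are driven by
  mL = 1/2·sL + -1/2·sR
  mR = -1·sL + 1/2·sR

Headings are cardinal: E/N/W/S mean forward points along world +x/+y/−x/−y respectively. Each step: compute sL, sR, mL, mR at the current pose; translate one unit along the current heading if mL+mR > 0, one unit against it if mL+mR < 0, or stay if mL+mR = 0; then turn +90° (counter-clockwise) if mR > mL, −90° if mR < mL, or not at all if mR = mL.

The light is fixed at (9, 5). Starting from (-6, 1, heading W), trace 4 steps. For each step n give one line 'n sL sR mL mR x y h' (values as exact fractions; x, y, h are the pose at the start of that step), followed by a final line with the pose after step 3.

n=0: pose=(-6,1,W); sL=60/373, sR=12/65; mL=-288/24245, mR=-1662/24245; mL+mR=-30/373 → advance -1; mR−mL=-1374/24245 → turn -1·90°
n=1: pose=(-5,1,N); sL=6/29, sR=30/61; mL=-252/1769, mR=69/1769; mL+mR=-3/29 → advance -1; mR−mL=321/1769 → turn +1·90°
n=2: pose=(-5,0,W); sL=60/353, sR=60/293; mL=-1800/103429, mR=-6990/103429; mL+mR=-30/353 → advance -1; mR−mL=-5190/103429 → turn -1·90°
n=3: pose=(-4,0,N); sL=3/13, sR=15/26; mL=-9/52, mR=3/52; mL+mR=-3/26 → advance -1; mR−mL=3/13 → turn +1·90°

0 60/373 12/65 -288/24245 -1662/24245 -6 1 W
1 6/29 30/61 -252/1769 69/1769 -5 1 N
2 60/353 60/293 -1800/103429 -6990/103429 -5 0 W
3 3/13 15/26 -9/52 3/52 -4 0 N
final -4 -1 W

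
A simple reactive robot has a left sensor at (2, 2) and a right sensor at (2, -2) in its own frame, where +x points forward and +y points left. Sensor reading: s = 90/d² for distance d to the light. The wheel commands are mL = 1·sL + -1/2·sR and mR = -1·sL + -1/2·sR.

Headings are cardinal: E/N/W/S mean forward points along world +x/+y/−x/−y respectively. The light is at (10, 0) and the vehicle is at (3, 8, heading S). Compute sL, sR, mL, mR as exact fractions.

left sensor world pos  = (5, 6); dL² = 61
right sensor world pos = (1, 6); dR² = 117
sL = 90/61 = 90/61
sR = 90/117 = 10/13
mL = 1·sL + -1/2·sR = 865/793
mR = -1·sL + -1/2·sR = -1475/793

90/61 10/13 865/793 -1475/793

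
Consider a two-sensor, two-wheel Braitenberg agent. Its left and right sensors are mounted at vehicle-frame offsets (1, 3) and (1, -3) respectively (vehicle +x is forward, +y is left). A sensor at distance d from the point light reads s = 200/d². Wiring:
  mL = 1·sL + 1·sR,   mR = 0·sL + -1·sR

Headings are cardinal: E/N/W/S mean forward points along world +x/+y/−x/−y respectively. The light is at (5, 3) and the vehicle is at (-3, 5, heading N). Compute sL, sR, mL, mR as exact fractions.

left sensor world pos  = (-6, 6); dL² = 130
right sensor world pos = (0, 6); dR² = 34
sL = 200/130 = 20/13
sR = 200/34 = 100/17
mL = 1·sL + 1·sR = 1640/221
mR = 0·sL + -1·sR = -100/17

20/13 100/17 1640/221 -100/17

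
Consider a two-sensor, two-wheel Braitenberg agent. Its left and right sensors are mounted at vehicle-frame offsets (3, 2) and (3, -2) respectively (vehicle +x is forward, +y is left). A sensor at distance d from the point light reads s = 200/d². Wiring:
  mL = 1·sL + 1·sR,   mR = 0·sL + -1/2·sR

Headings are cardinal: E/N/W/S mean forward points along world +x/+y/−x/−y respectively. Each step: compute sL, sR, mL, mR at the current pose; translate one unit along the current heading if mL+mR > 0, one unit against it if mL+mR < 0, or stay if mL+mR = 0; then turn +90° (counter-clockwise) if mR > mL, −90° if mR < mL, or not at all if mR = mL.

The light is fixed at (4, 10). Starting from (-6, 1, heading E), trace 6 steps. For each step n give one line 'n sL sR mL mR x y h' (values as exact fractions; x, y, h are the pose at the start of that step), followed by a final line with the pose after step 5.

n=0: pose=(-6,1,E); sL=100/49, sR=20/17; mL=2680/833, mR=-10/17; mL+mR=2190/833 → advance +1; mR−mL=-3170/833 → turn -1·90°
n=1: pose=(-5,1,S); sL=200/193, sR=40/53; mL=18320/10229, mR=-20/53; mL+mR=14460/10229 → advance +1; mR−mL=-22180/10229 → turn -1·90°
n=2: pose=(-5,0,W); sL=25/36, sR=25/26; mL=775/468, mR=-25/52; mL+mR=275/234 → advance +1; mR−mL=-250/117 → turn -1·90°
n=3: pose=(-6,0,N); sL=200/193, sR=200/113; mL=61200/21809, mR=-100/113; mL+mR=41900/21809 → advance +1; mR−mL=-80500/21809 → turn -1·90°
n=4: pose=(-6,1,E); sL=100/49, sR=20/17; mL=2680/833, mR=-10/17; mL+mR=2190/833 → advance +1; mR−mL=-3170/833 → turn -1·90°
n=5: pose=(-5,1,S); sL=200/193, sR=40/53; mL=18320/10229, mR=-20/53; mL+mR=14460/10229 → advance +1; mR−mL=-22180/10229 → turn -1·90°

0 100/49 20/17 2680/833 -10/17 -6 1 E
1 200/193 40/53 18320/10229 -20/53 -5 1 S
2 25/36 25/26 775/468 -25/52 -5 0 W
3 200/193 200/113 61200/21809 -100/113 -6 0 N
4 100/49 20/17 2680/833 -10/17 -6 1 E
5 200/193 40/53 18320/10229 -20/53 -5 1 S
final -5 0 W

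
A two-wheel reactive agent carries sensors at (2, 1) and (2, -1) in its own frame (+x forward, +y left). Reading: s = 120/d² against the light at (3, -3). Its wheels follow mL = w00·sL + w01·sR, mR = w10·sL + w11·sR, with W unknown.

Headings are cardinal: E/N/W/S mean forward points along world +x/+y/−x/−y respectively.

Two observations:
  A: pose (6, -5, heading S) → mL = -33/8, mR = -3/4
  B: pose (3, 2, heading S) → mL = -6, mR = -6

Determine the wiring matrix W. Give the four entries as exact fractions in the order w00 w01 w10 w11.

obs A: pose=(6,-5,S) → sL=15/4, sR=6, mL=-33/8, mR=-3/4
obs B: pose=(3,2,S) → sL=12, sR=12, mL=-6, mR=-6
sensor matrix S = [[15/4, 6], [12, 12]]; det S = -27
solve [mL_A; mL_B] = S·[w00; w01] and [mR_A; mR_B] = S·[w10; w11]:
  w00 = 1/2, w01 = -1, w10 = -1, w11 = 1/2

1/2 -1 -1 1/2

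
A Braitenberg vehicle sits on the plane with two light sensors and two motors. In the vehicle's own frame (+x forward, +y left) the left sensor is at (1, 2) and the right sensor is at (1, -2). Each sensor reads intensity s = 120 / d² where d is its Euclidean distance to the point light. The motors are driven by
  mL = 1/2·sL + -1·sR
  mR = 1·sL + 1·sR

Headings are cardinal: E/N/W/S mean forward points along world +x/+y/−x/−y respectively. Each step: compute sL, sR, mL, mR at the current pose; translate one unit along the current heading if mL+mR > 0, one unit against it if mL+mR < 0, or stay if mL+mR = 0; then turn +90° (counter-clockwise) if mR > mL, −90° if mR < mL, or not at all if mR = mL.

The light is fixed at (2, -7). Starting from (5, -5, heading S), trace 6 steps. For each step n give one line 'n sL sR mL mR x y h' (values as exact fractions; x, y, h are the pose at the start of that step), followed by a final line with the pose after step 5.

n=0: pose=(5,-5,S); sL=60/13, sR=60; mL=-750/13, mR=840/13; mL+mR=90/13 → advance +1; mR−mL=1590/13 → turn +1·90°
n=1: pose=(5,-6,E); sL=24/5, sR=120/17; mL=-396/85, mR=1008/85; mL+mR=36/5 → advance +1; mR−mL=1404/85 → turn +1·90°
n=2: pose=(6,-6,N); sL=15, sR=3; mL=9/2, mR=18; mL+mR=45/2 → advance +1; mR−mL=27/2 → turn +1·90°
n=3: pose=(6,-5,W); sL=40/3, sR=24/5; mL=28/15, mR=272/15; mL+mR=20 → advance +1; mR−mL=244/15 → turn +1·90°
n=4: pose=(5,-5,S); sL=60/13, sR=60; mL=-750/13, mR=840/13; mL+mR=90/13 → advance +1; mR−mL=1590/13 → turn +1·90°
n=5: pose=(5,-6,E); sL=24/5, sR=120/17; mL=-396/85, mR=1008/85; mL+mR=36/5 → advance +1; mR−mL=1404/85 → turn +1·90°

0 60/13 60 -750/13 840/13 5 -5 S
1 24/5 120/17 -396/85 1008/85 5 -6 E
2 15 3 9/2 18 6 -6 N
3 40/3 24/5 28/15 272/15 6 -5 W
4 60/13 60 -750/13 840/13 5 -5 S
5 24/5 120/17 -396/85 1008/85 5 -6 E
final 6 -6 N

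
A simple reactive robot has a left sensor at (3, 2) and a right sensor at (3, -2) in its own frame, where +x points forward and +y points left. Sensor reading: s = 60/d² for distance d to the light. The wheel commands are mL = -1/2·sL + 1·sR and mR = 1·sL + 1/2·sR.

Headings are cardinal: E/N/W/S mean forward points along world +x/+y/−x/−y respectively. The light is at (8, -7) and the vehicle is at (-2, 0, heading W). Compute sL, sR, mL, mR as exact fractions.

30/97 6/25 207/2425 1041/2425

left sensor world pos  = (-5, -2); dL² = 194
right sensor world pos = (-5, 2); dR² = 250
sL = 60/194 = 30/97
sR = 60/250 = 6/25
mL = -1/2·sL + 1·sR = 207/2425
mR = 1·sL + 1/2·sR = 1041/2425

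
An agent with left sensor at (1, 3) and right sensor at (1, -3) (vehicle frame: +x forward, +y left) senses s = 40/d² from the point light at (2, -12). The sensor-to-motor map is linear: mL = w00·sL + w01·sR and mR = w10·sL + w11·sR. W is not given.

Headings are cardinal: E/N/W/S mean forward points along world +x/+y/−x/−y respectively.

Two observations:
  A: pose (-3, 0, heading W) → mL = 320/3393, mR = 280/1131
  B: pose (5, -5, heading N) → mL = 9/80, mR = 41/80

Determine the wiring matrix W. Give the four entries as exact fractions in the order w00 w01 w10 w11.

1/2 -1/2 1/2 1/2

obs A: pose=(-3,0,W) → sL=40/117, sR=40/261, mL=320/3393, mR=280/1131
obs B: pose=(5,-5,N) → sL=5/8, sR=2/5, mL=9/80, mR=41/80
sensor matrix S = [[40/117, 40/261], [5/8, 2/5]]; det S = 139/3393
solve [mL_A; mL_B] = S·[w00; w01] and [mR_A; mR_B] = S·[w10; w11]:
  w00 = 1/2, w01 = -1/2, w10 = 1/2, w11 = 1/2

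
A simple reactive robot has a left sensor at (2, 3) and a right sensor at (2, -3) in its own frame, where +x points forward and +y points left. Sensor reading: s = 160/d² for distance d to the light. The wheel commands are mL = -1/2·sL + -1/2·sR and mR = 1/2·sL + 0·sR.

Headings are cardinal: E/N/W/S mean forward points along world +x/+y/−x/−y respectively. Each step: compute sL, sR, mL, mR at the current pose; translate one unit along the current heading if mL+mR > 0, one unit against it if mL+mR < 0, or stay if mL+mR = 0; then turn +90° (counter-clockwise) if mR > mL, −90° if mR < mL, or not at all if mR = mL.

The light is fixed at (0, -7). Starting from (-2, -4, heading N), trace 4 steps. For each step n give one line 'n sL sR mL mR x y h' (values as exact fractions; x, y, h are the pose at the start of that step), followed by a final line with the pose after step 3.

n=0: pose=(-2,-4,N); sL=16/5, sR=80/13; mL=-304/65, mR=8/5; mL+mR=-40/13 → advance -1; mR−mL=408/65 → turn +1·90°
n=1: pose=(-2,-5,W); sL=160/17, sR=160/41; mL=-4640/697, mR=80/17; mL+mR=-80/41 → advance -1; mR−mL=7920/697 → turn +1·90°
n=2: pose=(-1,-5,S); sL=40, sR=10; mL=-25, mR=20; mL+mR=-5 → advance -1; mR−mL=45 → turn +1·90°
n=3: pose=(-1,-4,E); sL=160/37, sR=160; mL=-3040/37, mR=80/37; mL+mR=-80 → advance -1; mR−mL=3120/37 → turn +1·90°

0 16/5 80/13 -304/65 8/5 -2 -4 N
1 160/17 160/41 -4640/697 80/17 -2 -5 W
2 40 10 -25 20 -1 -5 S
3 160/37 160 -3040/37 80/37 -1 -4 E
final -2 -4 N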